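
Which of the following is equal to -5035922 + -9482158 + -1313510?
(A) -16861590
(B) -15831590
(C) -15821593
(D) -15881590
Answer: B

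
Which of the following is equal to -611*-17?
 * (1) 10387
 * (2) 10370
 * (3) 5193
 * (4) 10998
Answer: 1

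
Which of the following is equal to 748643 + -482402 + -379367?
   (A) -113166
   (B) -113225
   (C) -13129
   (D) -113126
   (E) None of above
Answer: D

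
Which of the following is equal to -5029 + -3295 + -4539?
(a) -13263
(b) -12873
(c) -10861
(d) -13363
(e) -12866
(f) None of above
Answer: f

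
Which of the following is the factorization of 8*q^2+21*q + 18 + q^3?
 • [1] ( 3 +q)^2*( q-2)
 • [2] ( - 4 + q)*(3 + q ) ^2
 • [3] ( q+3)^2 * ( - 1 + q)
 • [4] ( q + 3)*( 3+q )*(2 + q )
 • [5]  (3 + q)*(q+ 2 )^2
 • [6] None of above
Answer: 4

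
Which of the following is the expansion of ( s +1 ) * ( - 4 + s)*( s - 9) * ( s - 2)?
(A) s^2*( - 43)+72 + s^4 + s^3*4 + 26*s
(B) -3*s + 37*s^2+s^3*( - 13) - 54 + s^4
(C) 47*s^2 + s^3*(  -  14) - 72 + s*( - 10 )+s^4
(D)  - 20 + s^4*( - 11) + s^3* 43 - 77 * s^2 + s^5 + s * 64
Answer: C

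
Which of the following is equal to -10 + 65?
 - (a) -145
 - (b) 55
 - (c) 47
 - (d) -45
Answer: b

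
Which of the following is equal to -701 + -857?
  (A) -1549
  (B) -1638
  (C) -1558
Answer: C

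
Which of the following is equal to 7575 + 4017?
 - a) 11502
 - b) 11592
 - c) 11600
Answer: b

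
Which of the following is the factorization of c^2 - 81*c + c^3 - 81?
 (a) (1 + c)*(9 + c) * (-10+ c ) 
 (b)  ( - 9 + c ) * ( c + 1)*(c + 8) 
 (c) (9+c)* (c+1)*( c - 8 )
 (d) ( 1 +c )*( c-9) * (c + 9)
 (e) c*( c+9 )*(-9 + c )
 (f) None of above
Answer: d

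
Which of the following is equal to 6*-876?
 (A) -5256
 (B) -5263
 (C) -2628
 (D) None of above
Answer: A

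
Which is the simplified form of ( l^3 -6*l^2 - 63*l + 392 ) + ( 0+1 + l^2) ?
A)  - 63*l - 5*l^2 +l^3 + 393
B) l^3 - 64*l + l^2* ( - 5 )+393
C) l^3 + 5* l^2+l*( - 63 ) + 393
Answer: A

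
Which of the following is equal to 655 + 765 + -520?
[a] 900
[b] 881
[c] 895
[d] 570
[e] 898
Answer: a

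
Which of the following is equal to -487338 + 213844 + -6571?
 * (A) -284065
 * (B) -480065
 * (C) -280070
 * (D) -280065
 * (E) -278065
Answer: D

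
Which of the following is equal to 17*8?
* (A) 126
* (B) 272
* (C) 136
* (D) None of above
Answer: C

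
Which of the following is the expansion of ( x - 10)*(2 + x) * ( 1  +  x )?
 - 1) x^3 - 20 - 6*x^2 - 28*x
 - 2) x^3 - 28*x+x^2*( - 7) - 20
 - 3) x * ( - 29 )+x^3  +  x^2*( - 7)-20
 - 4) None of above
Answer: 2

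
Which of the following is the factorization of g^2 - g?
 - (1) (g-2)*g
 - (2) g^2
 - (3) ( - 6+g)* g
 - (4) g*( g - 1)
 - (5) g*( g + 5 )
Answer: 4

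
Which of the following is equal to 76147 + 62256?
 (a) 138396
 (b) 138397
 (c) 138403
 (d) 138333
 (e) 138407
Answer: c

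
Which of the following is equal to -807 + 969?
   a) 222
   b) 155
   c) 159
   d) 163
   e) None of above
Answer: e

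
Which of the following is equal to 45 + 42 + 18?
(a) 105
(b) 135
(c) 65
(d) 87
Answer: a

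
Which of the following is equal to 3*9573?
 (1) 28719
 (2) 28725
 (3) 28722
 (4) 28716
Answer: 1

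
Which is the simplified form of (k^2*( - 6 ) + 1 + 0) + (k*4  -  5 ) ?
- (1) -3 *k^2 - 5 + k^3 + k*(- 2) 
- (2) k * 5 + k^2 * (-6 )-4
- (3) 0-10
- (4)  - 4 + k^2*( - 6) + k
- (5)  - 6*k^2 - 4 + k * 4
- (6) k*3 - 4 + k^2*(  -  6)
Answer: 5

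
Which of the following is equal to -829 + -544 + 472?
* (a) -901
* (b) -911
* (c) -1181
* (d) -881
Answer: a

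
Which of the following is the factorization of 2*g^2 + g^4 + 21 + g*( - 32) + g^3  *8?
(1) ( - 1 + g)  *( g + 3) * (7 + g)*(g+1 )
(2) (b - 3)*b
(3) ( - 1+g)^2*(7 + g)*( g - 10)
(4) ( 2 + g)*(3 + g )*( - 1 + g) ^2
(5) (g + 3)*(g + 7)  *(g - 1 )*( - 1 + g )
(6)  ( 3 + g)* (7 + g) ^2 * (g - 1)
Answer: 5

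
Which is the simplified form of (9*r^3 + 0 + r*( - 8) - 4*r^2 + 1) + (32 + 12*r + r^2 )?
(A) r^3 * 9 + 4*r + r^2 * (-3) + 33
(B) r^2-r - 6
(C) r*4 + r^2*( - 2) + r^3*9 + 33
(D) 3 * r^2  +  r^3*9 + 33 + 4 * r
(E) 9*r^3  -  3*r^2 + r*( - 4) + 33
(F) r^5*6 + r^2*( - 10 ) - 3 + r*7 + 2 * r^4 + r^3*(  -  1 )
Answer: A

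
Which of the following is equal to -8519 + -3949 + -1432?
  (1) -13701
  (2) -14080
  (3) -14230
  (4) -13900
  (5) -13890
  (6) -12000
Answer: 4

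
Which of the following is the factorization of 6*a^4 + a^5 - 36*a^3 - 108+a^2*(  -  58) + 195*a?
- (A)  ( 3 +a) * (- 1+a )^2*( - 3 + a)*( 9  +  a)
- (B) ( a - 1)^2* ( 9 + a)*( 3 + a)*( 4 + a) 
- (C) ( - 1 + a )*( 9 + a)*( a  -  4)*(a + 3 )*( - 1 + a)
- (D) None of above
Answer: C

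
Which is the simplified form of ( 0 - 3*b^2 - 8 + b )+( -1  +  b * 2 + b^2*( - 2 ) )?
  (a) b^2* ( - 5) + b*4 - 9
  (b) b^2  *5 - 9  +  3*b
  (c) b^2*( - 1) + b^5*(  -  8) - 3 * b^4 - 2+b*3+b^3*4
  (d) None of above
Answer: d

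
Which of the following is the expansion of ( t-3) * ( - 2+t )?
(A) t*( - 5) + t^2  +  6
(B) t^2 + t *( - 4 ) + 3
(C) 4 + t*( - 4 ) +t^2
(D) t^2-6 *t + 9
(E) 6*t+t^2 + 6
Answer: A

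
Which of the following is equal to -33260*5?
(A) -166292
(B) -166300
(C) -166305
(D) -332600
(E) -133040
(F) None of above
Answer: B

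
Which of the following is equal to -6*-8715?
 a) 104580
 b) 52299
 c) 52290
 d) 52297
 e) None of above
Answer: c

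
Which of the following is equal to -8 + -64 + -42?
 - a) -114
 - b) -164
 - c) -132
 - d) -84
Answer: a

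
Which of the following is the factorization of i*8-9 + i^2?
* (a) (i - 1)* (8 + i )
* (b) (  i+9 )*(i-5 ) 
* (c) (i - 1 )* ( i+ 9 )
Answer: c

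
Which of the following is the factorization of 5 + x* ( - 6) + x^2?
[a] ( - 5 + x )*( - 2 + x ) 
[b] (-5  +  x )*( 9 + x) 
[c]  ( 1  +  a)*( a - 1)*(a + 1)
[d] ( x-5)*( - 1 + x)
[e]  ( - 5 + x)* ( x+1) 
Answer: d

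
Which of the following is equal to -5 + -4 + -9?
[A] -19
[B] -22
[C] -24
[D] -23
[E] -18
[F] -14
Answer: E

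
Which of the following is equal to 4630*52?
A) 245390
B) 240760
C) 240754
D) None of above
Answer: B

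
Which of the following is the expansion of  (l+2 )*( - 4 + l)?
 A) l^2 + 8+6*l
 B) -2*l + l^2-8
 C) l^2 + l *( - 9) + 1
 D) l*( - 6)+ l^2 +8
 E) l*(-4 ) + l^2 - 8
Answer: B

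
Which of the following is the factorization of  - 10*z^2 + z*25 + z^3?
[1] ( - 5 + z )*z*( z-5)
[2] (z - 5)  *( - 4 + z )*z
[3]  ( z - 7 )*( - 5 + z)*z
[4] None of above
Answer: 1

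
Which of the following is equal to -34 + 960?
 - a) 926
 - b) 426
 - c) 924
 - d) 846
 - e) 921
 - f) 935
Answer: a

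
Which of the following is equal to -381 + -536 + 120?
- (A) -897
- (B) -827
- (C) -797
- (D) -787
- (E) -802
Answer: C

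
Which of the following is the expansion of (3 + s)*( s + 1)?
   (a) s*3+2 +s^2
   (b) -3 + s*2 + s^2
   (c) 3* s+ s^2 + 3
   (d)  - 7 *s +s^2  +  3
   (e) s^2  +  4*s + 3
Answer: e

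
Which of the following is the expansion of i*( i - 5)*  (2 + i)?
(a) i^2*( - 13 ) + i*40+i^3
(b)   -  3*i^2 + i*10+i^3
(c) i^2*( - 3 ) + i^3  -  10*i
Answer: c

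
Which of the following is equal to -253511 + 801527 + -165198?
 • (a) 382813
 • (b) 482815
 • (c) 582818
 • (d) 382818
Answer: d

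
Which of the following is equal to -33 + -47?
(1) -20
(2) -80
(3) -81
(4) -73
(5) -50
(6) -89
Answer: 2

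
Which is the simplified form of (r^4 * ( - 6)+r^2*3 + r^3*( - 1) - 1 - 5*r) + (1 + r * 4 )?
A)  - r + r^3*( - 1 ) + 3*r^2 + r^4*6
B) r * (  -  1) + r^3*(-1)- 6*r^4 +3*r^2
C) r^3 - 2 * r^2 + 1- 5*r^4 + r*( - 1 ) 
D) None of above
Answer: B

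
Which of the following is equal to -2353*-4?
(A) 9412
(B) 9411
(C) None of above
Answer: A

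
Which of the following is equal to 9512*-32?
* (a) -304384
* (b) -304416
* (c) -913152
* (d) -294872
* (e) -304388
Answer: a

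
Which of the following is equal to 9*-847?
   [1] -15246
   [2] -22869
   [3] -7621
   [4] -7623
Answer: 4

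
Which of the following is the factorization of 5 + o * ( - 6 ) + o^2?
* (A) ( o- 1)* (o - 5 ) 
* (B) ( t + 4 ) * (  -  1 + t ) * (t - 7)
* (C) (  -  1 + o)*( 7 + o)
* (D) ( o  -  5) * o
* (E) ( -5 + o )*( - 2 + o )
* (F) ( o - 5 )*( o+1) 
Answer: A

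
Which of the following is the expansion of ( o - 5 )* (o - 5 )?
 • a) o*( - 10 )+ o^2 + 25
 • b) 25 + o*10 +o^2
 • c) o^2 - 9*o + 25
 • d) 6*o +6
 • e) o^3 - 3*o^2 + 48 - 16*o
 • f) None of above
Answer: a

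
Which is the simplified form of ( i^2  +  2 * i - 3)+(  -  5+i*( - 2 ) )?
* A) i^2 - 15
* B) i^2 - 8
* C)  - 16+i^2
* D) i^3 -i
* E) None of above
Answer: B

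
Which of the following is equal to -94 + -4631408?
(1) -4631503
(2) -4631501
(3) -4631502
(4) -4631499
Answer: 3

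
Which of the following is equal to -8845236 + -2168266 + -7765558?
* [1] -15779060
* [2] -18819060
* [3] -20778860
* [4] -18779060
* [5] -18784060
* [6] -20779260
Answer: 4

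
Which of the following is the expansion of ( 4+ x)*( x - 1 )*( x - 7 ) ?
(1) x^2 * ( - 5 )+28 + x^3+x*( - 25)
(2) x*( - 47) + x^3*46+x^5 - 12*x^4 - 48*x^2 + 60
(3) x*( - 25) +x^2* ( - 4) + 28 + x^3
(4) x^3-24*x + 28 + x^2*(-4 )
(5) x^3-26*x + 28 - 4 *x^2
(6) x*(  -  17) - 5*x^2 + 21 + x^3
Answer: 3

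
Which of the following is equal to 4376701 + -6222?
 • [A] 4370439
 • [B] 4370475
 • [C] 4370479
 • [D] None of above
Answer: C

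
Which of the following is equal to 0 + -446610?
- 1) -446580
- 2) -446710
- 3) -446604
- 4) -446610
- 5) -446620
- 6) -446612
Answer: 4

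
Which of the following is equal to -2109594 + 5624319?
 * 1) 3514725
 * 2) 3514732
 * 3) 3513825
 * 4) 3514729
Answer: 1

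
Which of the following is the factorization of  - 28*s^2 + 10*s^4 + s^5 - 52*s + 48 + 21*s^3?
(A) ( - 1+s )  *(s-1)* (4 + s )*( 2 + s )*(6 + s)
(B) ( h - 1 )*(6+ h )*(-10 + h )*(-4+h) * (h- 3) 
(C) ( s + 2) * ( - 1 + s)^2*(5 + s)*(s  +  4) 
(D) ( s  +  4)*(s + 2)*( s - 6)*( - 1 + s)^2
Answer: A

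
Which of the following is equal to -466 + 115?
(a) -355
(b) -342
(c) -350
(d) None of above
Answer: d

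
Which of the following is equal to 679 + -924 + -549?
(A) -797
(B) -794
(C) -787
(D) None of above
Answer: B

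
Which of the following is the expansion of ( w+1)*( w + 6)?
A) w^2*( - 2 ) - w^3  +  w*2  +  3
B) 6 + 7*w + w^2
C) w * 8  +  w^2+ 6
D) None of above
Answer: B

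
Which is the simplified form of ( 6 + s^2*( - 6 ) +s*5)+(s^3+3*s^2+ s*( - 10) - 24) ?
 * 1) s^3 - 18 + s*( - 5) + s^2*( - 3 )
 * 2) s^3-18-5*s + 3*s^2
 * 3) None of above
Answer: 1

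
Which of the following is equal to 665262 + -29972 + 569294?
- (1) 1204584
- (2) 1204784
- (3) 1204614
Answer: 1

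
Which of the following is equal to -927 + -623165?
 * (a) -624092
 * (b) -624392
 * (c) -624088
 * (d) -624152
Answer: a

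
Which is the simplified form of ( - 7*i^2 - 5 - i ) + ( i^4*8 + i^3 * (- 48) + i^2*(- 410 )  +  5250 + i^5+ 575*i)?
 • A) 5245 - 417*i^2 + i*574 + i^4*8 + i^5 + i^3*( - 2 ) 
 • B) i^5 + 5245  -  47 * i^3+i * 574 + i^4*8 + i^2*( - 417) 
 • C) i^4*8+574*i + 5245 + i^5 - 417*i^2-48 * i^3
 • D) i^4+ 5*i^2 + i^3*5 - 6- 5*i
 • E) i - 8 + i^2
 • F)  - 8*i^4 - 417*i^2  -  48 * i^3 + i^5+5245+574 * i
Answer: C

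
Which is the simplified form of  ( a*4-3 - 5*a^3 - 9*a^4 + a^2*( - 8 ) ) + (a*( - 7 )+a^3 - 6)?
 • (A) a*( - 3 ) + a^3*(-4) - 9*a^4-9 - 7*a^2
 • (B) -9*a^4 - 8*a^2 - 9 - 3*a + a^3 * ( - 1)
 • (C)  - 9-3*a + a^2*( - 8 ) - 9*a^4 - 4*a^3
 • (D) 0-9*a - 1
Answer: C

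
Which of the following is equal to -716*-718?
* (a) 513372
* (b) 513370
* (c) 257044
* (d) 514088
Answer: d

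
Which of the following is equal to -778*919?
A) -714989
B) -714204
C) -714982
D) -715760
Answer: C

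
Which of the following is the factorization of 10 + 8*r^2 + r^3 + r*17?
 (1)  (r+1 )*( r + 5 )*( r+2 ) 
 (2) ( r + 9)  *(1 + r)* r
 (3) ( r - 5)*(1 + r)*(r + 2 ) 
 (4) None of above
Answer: 1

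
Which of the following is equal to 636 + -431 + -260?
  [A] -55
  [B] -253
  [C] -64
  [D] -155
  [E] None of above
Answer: A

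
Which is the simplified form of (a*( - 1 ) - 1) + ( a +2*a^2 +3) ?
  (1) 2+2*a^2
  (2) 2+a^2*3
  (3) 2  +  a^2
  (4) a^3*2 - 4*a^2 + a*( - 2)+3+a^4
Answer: 1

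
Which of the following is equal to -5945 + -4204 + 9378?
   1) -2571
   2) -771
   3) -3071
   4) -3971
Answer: 2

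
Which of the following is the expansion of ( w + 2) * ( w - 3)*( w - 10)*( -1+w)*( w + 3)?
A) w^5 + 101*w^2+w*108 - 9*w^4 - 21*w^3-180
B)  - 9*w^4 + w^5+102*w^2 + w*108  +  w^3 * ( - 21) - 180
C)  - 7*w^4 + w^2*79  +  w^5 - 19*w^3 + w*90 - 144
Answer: A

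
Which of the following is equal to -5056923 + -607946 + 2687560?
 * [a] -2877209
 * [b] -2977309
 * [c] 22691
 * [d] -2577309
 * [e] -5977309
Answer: b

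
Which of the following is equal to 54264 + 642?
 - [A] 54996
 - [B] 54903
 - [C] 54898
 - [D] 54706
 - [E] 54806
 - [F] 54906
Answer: F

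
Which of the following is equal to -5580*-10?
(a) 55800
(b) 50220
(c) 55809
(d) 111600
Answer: a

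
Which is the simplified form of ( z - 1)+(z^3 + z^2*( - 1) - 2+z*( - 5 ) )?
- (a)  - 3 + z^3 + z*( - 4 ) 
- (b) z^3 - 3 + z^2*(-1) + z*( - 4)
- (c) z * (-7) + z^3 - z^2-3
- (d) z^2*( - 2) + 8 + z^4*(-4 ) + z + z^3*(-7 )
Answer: b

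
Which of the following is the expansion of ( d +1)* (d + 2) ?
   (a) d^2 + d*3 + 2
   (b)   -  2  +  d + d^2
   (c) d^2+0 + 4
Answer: a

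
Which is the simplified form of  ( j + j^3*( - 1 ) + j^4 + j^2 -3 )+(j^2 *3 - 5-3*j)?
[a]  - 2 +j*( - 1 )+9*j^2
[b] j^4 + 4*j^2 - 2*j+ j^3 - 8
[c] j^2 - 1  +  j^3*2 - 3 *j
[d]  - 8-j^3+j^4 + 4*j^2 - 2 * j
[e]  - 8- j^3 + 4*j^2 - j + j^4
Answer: d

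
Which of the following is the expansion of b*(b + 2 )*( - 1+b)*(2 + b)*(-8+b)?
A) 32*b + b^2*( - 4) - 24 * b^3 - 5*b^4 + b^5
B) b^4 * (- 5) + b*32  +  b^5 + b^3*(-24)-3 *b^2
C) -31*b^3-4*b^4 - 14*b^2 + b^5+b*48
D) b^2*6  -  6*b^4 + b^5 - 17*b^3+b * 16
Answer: A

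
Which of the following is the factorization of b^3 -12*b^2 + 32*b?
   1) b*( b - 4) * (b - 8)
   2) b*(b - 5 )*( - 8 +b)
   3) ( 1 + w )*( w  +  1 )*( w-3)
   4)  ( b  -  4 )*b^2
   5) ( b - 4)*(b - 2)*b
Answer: 1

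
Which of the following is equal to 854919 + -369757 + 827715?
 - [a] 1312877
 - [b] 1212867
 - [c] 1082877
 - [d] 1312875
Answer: a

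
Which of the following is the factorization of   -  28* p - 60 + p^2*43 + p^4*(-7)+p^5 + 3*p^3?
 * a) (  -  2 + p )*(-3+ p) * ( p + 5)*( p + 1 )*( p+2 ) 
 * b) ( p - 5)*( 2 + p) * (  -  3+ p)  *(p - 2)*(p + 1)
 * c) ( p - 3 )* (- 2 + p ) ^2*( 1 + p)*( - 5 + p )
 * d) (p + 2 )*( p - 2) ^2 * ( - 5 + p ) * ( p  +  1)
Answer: b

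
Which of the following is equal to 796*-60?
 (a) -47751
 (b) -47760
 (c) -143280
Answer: b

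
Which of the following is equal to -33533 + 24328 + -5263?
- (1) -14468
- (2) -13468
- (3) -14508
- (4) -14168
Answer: 1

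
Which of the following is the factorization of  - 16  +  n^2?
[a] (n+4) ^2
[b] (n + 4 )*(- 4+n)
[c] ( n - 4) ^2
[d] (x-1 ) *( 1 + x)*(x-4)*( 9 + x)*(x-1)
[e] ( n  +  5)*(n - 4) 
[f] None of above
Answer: b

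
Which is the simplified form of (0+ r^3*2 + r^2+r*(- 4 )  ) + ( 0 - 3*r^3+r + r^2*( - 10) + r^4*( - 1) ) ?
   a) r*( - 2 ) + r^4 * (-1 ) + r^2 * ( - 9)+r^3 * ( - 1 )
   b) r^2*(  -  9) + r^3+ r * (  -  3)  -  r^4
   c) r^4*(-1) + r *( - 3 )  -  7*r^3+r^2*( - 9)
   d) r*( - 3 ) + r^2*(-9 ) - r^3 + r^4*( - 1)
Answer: d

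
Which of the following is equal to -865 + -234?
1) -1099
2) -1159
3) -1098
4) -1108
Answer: 1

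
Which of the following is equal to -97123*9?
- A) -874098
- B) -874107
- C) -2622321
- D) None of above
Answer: B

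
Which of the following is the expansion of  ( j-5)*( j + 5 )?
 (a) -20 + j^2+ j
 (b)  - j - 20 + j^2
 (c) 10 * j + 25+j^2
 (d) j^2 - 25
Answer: d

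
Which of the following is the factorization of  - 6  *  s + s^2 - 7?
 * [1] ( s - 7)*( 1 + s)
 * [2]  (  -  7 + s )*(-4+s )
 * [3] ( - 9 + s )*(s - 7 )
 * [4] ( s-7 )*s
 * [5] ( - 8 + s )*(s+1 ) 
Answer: 1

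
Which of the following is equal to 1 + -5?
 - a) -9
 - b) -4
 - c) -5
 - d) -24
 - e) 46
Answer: b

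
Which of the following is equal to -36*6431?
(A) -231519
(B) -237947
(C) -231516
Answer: C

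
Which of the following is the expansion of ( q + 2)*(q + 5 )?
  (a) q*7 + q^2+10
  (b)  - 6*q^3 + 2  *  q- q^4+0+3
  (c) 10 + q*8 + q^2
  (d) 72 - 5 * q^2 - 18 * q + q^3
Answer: a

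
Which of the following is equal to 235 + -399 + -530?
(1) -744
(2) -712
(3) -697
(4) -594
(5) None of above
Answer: 5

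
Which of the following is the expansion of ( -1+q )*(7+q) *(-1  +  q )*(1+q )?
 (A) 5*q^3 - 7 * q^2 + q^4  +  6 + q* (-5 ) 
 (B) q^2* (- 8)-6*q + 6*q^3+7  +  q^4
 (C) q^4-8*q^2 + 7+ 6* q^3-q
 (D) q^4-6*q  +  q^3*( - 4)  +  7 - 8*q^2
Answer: B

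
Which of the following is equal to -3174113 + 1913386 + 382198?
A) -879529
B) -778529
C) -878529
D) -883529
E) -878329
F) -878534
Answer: C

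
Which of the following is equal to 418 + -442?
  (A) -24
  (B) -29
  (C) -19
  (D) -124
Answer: A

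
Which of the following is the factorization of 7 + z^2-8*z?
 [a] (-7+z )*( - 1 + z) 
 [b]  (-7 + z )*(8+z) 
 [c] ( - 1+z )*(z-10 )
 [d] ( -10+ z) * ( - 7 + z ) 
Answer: a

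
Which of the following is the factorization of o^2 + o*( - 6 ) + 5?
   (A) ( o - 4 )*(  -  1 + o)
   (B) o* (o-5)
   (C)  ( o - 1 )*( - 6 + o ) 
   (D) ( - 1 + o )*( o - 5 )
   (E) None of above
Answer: D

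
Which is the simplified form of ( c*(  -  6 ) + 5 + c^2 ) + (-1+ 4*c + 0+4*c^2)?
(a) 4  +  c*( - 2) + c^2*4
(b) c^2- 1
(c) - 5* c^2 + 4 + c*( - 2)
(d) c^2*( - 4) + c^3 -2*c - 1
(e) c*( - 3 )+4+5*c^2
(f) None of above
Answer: f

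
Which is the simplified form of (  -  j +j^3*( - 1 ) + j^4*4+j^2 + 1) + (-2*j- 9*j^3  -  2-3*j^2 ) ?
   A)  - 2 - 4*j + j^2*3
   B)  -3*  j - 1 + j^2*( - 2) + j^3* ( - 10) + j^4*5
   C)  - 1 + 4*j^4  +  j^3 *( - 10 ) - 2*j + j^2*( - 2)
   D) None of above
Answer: D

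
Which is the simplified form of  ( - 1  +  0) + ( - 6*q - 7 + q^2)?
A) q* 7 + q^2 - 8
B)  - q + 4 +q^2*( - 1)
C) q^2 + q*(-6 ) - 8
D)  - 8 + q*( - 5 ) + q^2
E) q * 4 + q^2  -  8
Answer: C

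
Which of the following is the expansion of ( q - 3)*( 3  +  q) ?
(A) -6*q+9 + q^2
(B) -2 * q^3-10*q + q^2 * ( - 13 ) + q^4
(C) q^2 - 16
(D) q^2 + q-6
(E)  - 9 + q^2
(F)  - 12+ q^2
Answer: E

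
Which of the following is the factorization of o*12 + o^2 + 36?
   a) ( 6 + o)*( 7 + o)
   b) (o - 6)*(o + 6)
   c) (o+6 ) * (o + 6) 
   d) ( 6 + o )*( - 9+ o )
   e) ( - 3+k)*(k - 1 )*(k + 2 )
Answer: c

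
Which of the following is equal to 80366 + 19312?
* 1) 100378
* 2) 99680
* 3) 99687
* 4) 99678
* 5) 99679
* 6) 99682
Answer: 4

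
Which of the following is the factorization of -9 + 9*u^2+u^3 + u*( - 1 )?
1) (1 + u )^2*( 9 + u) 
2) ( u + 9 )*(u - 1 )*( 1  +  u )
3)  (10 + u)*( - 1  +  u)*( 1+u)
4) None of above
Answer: 2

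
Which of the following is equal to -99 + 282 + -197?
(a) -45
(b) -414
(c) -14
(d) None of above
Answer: c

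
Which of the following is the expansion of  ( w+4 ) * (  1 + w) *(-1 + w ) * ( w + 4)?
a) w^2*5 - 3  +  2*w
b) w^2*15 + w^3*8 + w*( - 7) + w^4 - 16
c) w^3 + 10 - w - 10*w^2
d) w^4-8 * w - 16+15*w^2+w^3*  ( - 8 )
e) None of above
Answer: e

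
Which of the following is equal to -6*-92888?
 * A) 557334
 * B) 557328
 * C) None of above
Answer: B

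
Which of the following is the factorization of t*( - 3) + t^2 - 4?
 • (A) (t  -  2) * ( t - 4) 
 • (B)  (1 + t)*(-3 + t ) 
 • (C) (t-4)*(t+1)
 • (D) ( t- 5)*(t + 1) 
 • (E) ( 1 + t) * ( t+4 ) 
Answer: C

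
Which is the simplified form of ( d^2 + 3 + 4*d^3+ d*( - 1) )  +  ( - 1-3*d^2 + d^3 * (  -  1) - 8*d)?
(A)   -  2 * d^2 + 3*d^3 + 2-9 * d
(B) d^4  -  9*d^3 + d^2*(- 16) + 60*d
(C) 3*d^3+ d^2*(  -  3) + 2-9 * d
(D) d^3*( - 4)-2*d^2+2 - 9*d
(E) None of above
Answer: A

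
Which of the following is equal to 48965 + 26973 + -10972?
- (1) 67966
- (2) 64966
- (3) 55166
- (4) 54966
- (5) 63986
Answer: 2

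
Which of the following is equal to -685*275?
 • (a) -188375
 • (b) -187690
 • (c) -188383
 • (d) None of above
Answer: a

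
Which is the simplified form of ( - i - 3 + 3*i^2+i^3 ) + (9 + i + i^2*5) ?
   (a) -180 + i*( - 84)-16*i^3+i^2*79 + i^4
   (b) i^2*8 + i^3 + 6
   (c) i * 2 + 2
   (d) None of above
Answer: b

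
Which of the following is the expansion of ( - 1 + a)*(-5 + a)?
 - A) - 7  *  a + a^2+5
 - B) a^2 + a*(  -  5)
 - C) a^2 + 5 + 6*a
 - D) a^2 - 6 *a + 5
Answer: D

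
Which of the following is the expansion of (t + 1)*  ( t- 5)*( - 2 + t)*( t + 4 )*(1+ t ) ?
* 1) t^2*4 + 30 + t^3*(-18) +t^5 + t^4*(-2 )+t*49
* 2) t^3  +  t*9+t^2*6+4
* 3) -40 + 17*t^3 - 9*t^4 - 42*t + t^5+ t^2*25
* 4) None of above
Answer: 4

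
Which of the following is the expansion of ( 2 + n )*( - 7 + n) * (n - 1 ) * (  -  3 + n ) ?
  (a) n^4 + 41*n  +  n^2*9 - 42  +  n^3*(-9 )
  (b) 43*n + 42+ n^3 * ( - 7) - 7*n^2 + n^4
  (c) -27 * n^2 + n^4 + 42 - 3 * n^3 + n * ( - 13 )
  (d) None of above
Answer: a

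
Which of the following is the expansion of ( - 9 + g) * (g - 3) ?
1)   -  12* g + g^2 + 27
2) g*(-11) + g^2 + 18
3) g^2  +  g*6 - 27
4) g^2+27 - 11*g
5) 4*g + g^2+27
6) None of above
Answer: 1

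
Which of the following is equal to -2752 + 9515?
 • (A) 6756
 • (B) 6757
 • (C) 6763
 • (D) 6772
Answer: C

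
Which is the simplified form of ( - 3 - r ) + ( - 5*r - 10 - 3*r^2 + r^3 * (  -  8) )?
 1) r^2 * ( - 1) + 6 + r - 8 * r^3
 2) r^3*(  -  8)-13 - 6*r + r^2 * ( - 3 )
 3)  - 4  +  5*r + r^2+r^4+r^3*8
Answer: 2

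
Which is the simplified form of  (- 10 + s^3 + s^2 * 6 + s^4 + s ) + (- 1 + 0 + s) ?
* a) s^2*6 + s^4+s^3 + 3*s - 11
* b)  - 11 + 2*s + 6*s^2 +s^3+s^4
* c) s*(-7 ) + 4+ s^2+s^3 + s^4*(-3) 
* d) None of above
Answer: b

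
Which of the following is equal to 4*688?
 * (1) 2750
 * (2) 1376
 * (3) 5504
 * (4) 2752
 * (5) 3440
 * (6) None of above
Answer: 4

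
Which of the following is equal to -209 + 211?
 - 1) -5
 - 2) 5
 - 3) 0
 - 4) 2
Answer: 4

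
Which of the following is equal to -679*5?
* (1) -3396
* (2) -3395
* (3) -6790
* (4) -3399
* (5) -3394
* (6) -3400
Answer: 2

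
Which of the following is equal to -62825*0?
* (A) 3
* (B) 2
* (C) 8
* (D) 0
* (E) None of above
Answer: D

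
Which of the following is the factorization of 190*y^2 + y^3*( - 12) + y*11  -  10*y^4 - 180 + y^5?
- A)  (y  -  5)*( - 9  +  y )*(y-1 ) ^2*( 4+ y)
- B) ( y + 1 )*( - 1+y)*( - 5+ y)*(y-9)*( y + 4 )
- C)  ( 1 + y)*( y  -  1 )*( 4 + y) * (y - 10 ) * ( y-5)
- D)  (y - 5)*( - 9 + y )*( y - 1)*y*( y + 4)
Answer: B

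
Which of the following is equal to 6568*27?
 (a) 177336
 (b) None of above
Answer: a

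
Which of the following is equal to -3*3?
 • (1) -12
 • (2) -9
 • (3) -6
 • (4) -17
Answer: 2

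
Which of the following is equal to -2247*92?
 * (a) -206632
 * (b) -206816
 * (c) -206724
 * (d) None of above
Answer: c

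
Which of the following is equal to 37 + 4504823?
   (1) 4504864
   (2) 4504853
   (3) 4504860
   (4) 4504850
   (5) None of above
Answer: 3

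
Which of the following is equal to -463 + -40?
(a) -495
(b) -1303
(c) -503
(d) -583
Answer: c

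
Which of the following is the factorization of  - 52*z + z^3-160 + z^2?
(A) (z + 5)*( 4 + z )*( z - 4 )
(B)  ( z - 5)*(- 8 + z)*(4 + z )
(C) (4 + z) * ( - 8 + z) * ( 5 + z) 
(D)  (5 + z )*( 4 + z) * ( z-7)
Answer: C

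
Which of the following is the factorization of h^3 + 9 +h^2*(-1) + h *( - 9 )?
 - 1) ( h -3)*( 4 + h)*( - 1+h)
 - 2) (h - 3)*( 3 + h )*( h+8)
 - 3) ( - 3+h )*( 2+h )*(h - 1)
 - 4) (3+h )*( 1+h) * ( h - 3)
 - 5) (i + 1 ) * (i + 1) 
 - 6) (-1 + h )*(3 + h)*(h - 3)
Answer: 6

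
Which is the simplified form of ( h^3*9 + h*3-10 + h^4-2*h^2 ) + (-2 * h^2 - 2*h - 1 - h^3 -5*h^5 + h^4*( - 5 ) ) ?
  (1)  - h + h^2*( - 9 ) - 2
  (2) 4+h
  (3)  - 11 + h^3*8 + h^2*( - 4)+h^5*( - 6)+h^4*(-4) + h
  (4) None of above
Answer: 4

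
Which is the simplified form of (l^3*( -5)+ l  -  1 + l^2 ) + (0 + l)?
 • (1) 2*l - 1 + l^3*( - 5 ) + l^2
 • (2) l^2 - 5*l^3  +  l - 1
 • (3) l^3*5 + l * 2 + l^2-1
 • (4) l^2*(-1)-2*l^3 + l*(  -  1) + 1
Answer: 1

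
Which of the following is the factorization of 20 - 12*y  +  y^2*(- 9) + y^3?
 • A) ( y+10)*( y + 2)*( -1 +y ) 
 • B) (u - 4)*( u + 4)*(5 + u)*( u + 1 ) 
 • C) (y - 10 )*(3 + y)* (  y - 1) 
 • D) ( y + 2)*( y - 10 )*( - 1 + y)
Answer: D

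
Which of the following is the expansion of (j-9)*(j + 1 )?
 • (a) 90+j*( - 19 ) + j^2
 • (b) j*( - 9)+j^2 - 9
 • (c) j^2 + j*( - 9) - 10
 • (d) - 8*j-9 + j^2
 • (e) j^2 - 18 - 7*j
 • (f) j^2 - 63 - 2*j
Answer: d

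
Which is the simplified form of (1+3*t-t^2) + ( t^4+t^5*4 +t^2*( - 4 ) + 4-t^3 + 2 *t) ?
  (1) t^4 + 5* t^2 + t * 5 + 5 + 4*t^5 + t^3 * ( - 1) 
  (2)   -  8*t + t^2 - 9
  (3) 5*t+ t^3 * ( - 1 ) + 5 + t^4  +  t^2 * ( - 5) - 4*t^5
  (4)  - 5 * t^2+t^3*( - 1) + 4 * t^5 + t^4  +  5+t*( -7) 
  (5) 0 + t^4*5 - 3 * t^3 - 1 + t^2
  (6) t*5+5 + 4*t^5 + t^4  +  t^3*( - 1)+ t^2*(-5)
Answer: 6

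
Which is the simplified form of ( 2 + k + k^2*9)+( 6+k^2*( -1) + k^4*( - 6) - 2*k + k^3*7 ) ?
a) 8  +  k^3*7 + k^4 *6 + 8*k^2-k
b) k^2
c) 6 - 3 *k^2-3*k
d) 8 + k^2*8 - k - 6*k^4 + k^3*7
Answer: d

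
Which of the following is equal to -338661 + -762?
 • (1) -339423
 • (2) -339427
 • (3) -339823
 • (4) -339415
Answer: 1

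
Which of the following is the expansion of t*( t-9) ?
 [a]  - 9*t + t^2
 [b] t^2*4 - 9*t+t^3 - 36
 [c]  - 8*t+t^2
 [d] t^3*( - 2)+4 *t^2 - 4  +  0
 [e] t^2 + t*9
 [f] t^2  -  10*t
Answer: a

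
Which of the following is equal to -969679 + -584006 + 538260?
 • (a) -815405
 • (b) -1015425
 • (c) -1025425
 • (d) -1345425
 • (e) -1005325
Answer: b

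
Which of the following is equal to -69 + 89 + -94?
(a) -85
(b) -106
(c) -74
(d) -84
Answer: c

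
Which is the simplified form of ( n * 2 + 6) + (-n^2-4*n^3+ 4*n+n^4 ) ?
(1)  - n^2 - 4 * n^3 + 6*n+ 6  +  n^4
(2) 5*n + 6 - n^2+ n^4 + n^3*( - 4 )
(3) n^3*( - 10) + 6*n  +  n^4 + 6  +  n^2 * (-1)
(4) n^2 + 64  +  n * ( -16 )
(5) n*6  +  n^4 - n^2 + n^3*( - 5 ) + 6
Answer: 1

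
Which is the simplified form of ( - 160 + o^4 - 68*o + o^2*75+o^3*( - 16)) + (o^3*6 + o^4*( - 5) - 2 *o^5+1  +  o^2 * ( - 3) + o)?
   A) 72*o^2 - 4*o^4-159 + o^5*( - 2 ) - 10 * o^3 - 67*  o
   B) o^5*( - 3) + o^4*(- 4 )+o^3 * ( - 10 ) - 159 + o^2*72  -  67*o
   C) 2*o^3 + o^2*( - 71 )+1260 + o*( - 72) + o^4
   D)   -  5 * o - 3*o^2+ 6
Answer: A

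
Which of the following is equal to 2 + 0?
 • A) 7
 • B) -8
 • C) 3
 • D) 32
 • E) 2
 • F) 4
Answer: E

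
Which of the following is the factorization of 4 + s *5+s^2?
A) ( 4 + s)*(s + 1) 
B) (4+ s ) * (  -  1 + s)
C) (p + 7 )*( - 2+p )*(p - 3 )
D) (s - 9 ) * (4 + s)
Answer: A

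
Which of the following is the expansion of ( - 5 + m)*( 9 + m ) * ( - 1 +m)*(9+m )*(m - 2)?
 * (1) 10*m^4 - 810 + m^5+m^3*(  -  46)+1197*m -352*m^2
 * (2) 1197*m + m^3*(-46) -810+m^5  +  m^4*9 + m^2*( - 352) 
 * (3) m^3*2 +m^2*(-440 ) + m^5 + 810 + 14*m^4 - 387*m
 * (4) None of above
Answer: 1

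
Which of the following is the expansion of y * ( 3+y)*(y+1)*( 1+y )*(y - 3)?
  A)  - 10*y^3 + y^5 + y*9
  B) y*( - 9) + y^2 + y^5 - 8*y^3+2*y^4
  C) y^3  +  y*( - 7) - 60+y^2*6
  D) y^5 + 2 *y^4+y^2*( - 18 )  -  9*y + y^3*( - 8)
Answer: D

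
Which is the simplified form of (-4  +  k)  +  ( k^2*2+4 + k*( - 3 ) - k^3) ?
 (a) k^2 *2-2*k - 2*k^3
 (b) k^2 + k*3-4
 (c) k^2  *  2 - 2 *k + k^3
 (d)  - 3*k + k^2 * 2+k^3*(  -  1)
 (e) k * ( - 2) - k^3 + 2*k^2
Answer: e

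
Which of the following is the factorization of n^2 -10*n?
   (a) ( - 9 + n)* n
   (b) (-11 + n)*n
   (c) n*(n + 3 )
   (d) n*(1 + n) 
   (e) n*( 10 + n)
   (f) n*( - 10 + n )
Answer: f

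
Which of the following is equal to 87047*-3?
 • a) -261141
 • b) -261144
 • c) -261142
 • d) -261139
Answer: a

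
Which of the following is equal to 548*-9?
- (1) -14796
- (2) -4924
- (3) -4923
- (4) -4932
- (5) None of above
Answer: 4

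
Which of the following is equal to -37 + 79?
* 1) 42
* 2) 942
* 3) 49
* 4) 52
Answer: 1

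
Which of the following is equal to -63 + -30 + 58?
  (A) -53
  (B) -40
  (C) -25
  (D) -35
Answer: D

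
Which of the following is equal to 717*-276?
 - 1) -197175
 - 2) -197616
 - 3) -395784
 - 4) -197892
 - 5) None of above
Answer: 4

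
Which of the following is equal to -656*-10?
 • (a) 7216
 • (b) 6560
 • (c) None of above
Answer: b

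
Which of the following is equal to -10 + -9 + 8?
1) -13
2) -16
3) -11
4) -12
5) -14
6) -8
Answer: 3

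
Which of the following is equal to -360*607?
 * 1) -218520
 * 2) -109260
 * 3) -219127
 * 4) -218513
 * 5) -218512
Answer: 1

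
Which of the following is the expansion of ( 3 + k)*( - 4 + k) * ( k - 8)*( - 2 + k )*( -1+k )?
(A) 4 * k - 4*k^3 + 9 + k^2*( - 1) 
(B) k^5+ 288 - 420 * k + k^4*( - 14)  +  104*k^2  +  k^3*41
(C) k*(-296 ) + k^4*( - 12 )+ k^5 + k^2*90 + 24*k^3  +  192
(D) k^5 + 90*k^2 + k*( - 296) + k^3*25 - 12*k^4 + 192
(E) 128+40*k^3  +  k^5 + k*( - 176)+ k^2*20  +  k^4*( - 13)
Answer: D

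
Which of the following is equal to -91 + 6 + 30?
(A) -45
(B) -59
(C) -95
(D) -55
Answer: D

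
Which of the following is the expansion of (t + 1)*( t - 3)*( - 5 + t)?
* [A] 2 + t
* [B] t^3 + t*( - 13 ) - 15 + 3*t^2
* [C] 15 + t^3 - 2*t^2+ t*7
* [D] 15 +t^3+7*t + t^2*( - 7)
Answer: D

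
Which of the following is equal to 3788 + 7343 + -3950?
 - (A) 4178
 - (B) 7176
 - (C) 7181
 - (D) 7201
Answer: C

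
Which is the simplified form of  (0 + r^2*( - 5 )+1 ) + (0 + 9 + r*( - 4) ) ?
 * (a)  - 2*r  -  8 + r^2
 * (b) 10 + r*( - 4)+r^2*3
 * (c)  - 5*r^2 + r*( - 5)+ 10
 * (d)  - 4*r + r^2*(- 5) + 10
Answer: d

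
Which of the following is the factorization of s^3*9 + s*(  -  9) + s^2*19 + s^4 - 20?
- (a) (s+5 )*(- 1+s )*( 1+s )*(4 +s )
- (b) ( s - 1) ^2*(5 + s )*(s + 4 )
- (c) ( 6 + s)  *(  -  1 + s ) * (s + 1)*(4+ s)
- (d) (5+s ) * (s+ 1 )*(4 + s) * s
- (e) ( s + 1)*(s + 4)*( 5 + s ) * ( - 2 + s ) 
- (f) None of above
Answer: a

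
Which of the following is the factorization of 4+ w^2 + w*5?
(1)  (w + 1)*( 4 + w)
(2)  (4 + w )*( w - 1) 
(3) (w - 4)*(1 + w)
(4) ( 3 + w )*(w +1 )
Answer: 1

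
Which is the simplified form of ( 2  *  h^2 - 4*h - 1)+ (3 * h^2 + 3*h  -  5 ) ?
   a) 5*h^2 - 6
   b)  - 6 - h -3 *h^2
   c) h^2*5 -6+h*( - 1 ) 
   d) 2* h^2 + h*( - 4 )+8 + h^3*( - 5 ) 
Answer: c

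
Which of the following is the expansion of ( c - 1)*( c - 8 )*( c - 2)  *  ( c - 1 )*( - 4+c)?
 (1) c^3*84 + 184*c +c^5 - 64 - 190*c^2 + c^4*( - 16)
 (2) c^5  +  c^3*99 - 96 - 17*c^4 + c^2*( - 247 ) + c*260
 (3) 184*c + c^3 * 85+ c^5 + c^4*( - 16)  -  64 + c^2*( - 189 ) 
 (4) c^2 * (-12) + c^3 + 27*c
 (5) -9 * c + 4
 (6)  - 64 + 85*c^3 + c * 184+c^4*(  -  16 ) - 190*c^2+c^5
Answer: 6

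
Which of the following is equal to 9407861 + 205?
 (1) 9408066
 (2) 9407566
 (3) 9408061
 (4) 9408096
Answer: 1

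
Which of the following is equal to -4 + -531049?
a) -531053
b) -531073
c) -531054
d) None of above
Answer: a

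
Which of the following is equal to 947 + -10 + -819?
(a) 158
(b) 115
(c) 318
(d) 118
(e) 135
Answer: d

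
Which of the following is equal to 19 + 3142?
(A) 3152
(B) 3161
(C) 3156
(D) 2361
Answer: B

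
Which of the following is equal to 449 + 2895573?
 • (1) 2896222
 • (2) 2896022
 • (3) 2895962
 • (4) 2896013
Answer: 2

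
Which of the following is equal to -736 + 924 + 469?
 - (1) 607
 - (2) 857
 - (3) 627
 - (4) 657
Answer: 4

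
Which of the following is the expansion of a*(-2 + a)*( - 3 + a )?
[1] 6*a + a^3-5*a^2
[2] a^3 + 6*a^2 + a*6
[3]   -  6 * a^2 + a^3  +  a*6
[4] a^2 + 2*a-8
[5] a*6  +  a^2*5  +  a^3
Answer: 1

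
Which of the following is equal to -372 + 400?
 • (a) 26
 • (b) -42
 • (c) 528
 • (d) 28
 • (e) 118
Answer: d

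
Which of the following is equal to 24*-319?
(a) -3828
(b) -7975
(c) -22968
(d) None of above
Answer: d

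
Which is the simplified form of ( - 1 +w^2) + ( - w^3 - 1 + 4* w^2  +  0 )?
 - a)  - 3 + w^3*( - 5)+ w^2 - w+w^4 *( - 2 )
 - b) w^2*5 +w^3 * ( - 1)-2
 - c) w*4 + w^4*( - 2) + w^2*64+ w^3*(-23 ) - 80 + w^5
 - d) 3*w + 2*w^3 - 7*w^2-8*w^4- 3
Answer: b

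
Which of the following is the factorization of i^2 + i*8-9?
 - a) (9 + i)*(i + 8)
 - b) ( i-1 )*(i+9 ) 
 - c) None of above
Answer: b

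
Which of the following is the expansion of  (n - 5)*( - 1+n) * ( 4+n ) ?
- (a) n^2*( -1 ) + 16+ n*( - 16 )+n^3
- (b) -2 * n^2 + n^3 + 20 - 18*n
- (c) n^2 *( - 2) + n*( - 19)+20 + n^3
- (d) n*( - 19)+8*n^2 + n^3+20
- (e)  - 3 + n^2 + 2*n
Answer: c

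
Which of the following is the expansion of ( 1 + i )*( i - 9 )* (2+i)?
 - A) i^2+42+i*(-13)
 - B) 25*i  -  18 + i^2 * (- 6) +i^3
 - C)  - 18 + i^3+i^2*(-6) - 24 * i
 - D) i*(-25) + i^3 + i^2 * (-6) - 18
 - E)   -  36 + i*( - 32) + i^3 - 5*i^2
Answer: D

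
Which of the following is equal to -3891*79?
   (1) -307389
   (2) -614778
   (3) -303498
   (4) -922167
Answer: 1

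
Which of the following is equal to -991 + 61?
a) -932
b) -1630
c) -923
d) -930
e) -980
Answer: d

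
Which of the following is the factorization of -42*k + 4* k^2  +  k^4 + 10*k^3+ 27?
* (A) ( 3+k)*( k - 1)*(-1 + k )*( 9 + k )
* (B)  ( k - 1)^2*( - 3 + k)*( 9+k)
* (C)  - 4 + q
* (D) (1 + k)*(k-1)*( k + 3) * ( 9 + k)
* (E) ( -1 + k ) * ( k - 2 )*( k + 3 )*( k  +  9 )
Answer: A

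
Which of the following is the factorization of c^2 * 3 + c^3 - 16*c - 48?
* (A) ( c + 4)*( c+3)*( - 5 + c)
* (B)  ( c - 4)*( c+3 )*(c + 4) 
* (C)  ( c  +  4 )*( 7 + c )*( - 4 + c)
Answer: B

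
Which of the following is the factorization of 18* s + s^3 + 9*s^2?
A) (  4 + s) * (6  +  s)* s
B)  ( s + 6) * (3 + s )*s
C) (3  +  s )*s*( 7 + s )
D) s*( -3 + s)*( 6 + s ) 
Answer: B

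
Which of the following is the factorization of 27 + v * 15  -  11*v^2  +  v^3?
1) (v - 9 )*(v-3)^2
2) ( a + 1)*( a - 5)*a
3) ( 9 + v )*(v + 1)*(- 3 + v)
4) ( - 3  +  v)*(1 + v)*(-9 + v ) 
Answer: 4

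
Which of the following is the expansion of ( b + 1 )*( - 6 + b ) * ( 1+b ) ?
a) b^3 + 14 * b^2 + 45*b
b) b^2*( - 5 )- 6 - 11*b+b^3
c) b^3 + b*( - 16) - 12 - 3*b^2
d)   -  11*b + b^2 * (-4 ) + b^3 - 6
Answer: d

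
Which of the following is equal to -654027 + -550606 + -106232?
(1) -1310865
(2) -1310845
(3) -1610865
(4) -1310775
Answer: 1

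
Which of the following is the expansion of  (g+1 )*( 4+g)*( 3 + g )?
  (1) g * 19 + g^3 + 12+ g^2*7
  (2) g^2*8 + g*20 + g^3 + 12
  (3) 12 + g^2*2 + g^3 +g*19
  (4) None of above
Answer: 4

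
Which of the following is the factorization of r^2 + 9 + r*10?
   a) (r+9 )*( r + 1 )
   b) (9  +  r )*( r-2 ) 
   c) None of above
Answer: a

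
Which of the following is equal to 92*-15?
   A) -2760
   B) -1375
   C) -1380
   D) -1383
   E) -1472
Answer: C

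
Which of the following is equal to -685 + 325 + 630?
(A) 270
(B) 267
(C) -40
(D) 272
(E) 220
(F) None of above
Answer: A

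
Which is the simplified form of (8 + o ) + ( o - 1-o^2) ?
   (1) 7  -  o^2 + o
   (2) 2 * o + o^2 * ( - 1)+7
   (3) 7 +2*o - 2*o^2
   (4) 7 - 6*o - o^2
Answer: 2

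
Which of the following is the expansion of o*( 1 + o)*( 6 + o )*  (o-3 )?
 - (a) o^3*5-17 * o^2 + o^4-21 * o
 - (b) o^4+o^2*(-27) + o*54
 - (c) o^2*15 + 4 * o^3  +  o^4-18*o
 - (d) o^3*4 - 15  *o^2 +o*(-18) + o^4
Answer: d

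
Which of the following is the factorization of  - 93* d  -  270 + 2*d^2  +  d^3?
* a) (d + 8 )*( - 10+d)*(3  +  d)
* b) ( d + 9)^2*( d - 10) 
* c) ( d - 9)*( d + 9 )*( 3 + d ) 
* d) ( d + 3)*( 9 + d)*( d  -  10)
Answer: d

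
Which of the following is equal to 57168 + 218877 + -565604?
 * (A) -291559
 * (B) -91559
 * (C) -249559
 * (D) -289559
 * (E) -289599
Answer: D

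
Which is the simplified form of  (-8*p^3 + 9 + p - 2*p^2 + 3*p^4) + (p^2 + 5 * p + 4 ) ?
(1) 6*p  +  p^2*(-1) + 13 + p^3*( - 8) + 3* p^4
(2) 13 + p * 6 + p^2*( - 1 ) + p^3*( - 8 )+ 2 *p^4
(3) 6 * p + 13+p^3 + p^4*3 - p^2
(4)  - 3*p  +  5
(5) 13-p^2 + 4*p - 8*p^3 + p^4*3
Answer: 1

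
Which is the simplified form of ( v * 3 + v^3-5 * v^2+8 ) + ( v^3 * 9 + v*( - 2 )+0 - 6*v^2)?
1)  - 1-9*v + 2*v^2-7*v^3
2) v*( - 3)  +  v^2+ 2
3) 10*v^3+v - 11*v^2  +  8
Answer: 3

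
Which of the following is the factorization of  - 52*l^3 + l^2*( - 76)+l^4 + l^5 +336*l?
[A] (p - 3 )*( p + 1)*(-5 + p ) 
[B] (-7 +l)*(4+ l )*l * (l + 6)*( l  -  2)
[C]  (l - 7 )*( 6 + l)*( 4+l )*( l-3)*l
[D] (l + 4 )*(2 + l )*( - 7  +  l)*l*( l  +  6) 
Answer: B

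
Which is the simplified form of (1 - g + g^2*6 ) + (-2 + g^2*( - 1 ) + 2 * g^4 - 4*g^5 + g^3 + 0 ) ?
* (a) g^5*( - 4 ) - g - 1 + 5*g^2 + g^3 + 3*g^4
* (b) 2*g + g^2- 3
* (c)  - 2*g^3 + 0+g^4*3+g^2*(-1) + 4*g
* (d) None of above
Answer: d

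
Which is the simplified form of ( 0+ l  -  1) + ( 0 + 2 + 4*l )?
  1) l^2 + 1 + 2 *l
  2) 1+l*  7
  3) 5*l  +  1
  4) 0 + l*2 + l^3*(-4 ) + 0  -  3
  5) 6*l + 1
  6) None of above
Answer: 3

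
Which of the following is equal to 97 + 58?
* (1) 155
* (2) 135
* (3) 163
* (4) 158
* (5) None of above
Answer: 1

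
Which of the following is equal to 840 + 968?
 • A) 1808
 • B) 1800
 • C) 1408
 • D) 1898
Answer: A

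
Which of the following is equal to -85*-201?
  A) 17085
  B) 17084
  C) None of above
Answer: A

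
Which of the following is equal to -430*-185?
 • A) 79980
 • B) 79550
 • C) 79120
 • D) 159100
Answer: B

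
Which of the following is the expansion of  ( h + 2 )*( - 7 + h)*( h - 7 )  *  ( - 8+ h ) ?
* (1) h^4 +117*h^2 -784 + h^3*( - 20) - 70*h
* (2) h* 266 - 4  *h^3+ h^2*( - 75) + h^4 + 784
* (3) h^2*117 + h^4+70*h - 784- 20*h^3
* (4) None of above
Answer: 1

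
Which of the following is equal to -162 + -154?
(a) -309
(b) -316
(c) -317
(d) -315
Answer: b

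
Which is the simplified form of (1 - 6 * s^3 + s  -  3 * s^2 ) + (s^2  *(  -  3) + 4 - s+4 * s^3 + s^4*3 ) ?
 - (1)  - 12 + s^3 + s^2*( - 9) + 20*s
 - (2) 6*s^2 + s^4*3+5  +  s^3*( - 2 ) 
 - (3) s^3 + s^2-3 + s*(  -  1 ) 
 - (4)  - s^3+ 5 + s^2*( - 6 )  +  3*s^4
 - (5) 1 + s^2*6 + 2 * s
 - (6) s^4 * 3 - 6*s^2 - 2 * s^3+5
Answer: 6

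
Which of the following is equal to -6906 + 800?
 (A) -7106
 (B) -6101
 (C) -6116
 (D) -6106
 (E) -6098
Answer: D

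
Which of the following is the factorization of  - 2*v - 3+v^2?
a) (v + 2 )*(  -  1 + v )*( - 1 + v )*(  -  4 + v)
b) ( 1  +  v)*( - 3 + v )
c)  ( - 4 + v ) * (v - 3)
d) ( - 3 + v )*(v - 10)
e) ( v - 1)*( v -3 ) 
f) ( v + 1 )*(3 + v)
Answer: b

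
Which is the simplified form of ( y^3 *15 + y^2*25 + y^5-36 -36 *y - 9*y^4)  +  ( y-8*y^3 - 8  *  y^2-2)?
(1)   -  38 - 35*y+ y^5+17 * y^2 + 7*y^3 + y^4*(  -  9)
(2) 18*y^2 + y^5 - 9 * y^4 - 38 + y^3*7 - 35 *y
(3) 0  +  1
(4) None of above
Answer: 1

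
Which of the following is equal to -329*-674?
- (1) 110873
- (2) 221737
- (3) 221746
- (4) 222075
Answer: 3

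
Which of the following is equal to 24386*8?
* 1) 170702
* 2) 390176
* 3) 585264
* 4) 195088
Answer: 4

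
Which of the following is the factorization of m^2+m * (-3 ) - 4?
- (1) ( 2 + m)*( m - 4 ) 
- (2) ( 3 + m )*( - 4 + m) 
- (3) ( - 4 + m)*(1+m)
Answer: 3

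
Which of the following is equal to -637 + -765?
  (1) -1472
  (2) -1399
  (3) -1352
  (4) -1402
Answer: 4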